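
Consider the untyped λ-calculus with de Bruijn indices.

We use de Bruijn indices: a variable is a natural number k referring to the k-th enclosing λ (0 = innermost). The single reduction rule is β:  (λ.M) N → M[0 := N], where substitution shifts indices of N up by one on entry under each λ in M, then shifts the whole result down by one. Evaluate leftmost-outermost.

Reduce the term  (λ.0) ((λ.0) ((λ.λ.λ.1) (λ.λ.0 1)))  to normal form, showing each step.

  start: (λ.0) ((λ.0) ((λ.λ.λ.1) (λ.λ.0 1)))
  [1] (λ.0) ((λ.λ.λ.1) (λ.λ.0 1))
  [2] (λ.λ.λ.1) (λ.λ.0 1)
  [3] λ.λ.1

Answer: normal form = λ.λ.1  (in 3 steps)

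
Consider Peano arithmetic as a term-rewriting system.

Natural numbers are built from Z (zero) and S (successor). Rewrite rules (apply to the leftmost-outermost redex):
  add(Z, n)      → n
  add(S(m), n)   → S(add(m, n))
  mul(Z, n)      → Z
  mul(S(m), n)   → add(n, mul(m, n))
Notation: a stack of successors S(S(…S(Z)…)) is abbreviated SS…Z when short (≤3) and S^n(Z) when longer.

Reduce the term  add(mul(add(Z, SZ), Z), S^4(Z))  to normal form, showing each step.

Answer: normal form = S^4(Z)  (in 5 steps)

Derivation:
  start: add(mul(add(Z, SZ), Z), S^4(Z))
  →1  add(mul(SZ, Z), S^4(Z))
  →2  add(add(Z, mul(Z, Z)), S^4(Z))
  →3  add(mul(Z, Z), S^4(Z))
  →4  add(Z, S^4(Z))
  →5  S^4(Z)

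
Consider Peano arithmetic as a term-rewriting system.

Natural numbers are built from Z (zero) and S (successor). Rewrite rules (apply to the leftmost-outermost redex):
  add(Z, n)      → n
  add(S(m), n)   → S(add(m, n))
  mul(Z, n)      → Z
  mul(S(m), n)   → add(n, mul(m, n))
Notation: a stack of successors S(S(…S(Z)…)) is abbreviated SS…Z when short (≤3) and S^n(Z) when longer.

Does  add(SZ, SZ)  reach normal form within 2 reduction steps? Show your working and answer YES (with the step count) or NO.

  start: add(SZ, SZ)
  →1  S(add(Z, SZ))
  →2  SSZ

Answer: YES — reaches normal form SSZ in 2 ≤ 2 steps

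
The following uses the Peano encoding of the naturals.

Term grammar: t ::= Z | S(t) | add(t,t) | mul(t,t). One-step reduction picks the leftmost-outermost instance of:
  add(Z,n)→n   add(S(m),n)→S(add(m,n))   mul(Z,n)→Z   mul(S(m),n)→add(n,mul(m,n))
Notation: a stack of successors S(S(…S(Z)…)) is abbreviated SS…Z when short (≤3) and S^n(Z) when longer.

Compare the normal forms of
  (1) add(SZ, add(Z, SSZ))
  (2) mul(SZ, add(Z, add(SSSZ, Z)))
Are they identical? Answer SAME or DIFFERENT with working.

Term A:
  start: add(SZ, add(Z, SSZ))
  [1] S(add(Z, add(Z, SSZ)))
  [2] S(add(Z, SSZ))
  [3] SSSZ

Term B:
  start: mul(SZ, add(Z, add(SSSZ, Z)))
  [1] add(add(Z, add(SSSZ, Z)), mul(Z, add(Z, add(SSSZ, Z))))
  [2] add(add(SSSZ, Z), mul(Z, add(Z, add(SSSZ, Z))))
  [3] add(S(add(SSZ, Z)), mul(Z, add(Z, add(SSSZ, Z))))
  [4] S(add(add(SSZ, Z), mul(Z, add(Z, add(SSSZ, Z)))))
  [5] S(add(S(add(SZ, Z)), mul(Z, add(Z, add(SSSZ, Z)))))
  [6] S(S(add(add(SZ, Z), mul(Z, add(Z, add(SSSZ, Z))))))
  [7] S(S(add(S(add(Z, Z)), mul(Z, add(Z, add(SSSZ, Z))))))
  [8] S(S(S(add(add(Z, Z), mul(Z, add(Z, add(SSSZ, Z)))))))
  [9] S(S(S(add(Z, mul(Z, add(Z, add(SSSZ, Z)))))))
  [10] S(S(S(mul(Z, add(Z, add(SSSZ, Z))))))
  [11] SSSZ

Answer: SAME — A ⇓ SSSZ, B ⇓ SSSZ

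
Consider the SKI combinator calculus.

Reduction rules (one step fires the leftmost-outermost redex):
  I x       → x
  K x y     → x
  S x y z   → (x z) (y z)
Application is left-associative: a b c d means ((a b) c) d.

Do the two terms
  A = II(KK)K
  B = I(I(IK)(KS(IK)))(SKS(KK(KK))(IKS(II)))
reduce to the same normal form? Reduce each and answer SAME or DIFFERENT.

Term A:
  start: II(KK)K
  [1] I(KK)K
  [2] KKK
  [3] K

Term B:
  start: I(I(IK)(KS(IK)))(SKS(KK(KK))(IKS(II)))
  [1] I(IK)(KS(IK))(SKS(KK(KK))(IKS(II)))
  [2] IK(KS(IK))(SKS(KK(KK))(IKS(II)))
  [3] K(KS(IK))(SKS(KK(KK))(IKS(II)))
  [4] KS(IK)
  [5] S

Answer: DIFFERENT — A ⇓ K, B ⇓ S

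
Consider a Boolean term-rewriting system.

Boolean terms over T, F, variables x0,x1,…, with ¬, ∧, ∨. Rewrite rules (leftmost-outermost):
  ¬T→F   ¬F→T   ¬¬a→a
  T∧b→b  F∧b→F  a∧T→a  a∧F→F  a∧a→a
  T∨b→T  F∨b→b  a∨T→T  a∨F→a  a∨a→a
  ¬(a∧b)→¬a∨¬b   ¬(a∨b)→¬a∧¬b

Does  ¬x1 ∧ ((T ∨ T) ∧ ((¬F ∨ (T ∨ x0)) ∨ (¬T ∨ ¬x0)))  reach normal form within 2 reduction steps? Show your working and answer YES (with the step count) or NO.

  start: ¬x1 ∧ ((T ∨ T) ∧ ((¬F ∨ (T ∨ x0)) ∨ (¬T ∨ ¬x0)))
  →1  ¬x1 ∧ (T ∧ ((¬F ∨ (T ∨ x0)) ∨ (¬T ∨ ¬x0)))
  →2  ¬x1 ∧ ((¬F ∨ (T ∨ x0)) ∨ (¬T ∨ ¬x0))

Answer: NO — after 2 steps the term is ¬x1 ∧ ((¬F ∨ (T ∨ x0)) ∨ (¬T ∨ ¬x0)), not yet normal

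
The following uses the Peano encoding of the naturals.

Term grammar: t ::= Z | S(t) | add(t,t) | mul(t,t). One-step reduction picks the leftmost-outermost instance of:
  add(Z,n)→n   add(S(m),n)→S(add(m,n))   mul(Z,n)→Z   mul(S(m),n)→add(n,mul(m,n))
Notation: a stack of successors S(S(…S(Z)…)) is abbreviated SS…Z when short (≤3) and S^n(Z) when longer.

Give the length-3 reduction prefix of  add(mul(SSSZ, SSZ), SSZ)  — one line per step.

Answer: after 3 steps: S(add(add(SZ, mul(SSZ, SSZ)), SSZ))

Working:
  start: add(mul(SSSZ, SSZ), SSZ)
  →1  add(add(SSZ, mul(SSZ, SSZ)), SSZ)
  →2  add(S(add(SZ, mul(SSZ, SSZ))), SSZ)
  →3  S(add(add(SZ, mul(SSZ, SSZ)), SSZ))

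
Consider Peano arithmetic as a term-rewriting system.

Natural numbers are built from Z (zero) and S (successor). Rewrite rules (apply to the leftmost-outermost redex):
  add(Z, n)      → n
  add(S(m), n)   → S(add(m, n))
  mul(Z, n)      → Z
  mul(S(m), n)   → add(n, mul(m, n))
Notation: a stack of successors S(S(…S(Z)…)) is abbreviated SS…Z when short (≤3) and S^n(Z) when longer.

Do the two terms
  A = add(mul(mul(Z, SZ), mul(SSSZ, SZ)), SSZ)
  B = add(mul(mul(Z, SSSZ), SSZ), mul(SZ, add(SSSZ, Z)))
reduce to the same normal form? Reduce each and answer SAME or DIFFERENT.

Answer: DIFFERENT — A ⇓ SSZ, B ⇓ SSSZ

Reduction:
Term A:
  start: add(mul(mul(Z, SZ), mul(SSSZ, SZ)), SSZ)
  [1] add(mul(Z, mul(SSSZ, SZ)), SSZ)
  [2] add(Z, SSZ)
  [3] SSZ

Term B:
  start: add(mul(mul(Z, SSSZ), SSZ), mul(SZ, add(SSSZ, Z)))
  [1] add(mul(Z, SSZ), mul(SZ, add(SSSZ, Z)))
  [2] add(Z, mul(SZ, add(SSSZ, Z)))
  [3] mul(SZ, add(SSSZ, Z))
  [4] add(add(SSSZ, Z), mul(Z, add(SSSZ, Z)))
  [5] add(S(add(SSZ, Z)), mul(Z, add(SSSZ, Z)))
  [6] S(add(add(SSZ, Z), mul(Z, add(SSSZ, Z))))
  [7] S(add(S(add(SZ, Z)), mul(Z, add(SSSZ, Z))))
  [8] S(S(add(add(SZ, Z), mul(Z, add(SSSZ, Z)))))
  [9] S(S(add(S(add(Z, Z)), mul(Z, add(SSSZ, Z)))))
  [10] S(S(S(add(add(Z, Z), mul(Z, add(SSSZ, Z))))))
  [11] S(S(S(add(Z, mul(Z, add(SSSZ, Z))))))
  [12] S(S(S(mul(Z, add(SSSZ, Z)))))
  [13] SSSZ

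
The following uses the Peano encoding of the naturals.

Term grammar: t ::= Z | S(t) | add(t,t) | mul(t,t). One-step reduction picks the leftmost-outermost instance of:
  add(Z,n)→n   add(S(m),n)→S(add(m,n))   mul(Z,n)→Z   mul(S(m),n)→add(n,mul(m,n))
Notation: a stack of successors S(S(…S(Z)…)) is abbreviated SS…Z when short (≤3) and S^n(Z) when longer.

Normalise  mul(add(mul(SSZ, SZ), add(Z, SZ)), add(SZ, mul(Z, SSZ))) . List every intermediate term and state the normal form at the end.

Answer: normal form = SSSZ  (in 30 steps)

Reduction:
  start: mul(add(mul(SSZ, SZ), add(Z, SZ)), add(SZ, mul(Z, SSZ)))
  →1  mul(add(add(SZ, mul(SZ, SZ)), add(Z, SZ)), add(SZ, mul(Z, SSZ)))
  →2  mul(add(S(add(Z, mul(SZ, SZ))), add(Z, SZ)), add(SZ, mul(Z, SSZ)))
  →3  mul(S(add(add(Z, mul(SZ, SZ)), add(Z, SZ))), add(SZ, mul(Z, SSZ)))
  →4  add(add(SZ, mul(Z, SSZ)), mul(add(add(Z, mul(SZ, SZ)), add(Z, SZ)), add(SZ, mul(Z, SSZ))))
  →5  add(S(add(Z, mul(Z, SSZ))), mul(add(add(Z, mul(SZ, SZ)), add(Z, SZ)), add(SZ, mul(Z, SSZ))))
  →6  S(add(add(Z, mul(Z, SSZ)), mul(add(add(Z, mul(SZ, SZ)), add(Z, SZ)), add(SZ, mul(Z, SSZ)))))
  →7  S(add(mul(Z, SSZ), mul(add(add(Z, mul(SZ, SZ)), add(Z, SZ)), add(SZ, mul(Z, SSZ)))))
  →8  S(add(Z, mul(add(add(Z, mul(SZ, SZ)), add(Z, SZ)), add(SZ, mul(Z, SSZ)))))
  →9  S(mul(add(add(Z, mul(SZ, SZ)), add(Z, SZ)), add(SZ, mul(Z, SSZ))))
  →10  S(mul(add(mul(SZ, SZ), add(Z, SZ)), add(SZ, mul(Z, SSZ))))
  →11  S(mul(add(add(SZ, mul(Z, SZ)), add(Z, SZ)), add(SZ, mul(Z, SSZ))))
  →12  S(mul(add(S(add(Z, mul(Z, SZ))), add(Z, SZ)), add(SZ, mul(Z, SSZ))))
  →13  S(mul(S(add(add(Z, mul(Z, SZ)), add(Z, SZ))), add(SZ, mul(Z, SSZ))))
  →14  S(add(add(SZ, mul(Z, SSZ)), mul(add(add(Z, mul(Z, SZ)), add(Z, SZ)), add(SZ, mul(Z, SSZ)))))
  →15  S(add(S(add(Z, mul(Z, SSZ))), mul(add(add(Z, mul(Z, SZ)), add(Z, SZ)), add(SZ, mul(Z, SSZ)))))
  →16  S(S(add(add(Z, mul(Z, SSZ)), mul(add(add(Z, mul(Z, SZ)), add(Z, SZ)), add(SZ, mul(Z, SSZ))))))
  →17  S(S(add(mul(Z, SSZ), mul(add(add(Z, mul(Z, SZ)), add(Z, SZ)), add(SZ, mul(Z, SSZ))))))
  →18  S(S(add(Z, mul(add(add(Z, mul(Z, SZ)), add(Z, SZ)), add(SZ, mul(Z, SSZ))))))
  →19  S(S(mul(add(add(Z, mul(Z, SZ)), add(Z, SZ)), add(SZ, mul(Z, SSZ)))))
  →20  S(S(mul(add(mul(Z, SZ), add(Z, SZ)), add(SZ, mul(Z, SSZ)))))
  →21  S(S(mul(add(Z, add(Z, SZ)), add(SZ, mul(Z, SSZ)))))
  →22  S(S(mul(add(Z, SZ), add(SZ, mul(Z, SSZ)))))
  →23  S(S(mul(SZ, add(SZ, mul(Z, SSZ)))))
  →24  S(S(add(add(SZ, mul(Z, SSZ)), mul(Z, add(SZ, mul(Z, SSZ))))))
  →25  S(S(add(S(add(Z, mul(Z, SSZ))), mul(Z, add(SZ, mul(Z, SSZ))))))
  →26  S(S(S(add(add(Z, mul(Z, SSZ)), mul(Z, add(SZ, mul(Z, SSZ)))))))
  →27  S(S(S(add(mul(Z, SSZ), mul(Z, add(SZ, mul(Z, SSZ)))))))
  →28  S(S(S(add(Z, mul(Z, add(SZ, mul(Z, SSZ)))))))
  →29  S(S(S(mul(Z, add(SZ, mul(Z, SSZ))))))
  →30  SSSZ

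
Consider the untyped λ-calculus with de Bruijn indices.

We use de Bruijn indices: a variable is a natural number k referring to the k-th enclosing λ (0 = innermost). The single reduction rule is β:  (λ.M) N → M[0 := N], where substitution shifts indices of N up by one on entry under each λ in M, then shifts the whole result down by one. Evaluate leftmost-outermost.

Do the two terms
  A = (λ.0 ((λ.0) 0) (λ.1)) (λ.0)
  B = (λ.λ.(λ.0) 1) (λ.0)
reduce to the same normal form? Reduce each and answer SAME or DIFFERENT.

Term A:
  start: (λ.0 ((λ.0) 0) (λ.1)) (λ.0)
  [1] (λ.0) ((λ.0) (λ.0)) (λ.λ.0)
  [2] (λ.0) (λ.0) (λ.λ.0)
  [3] (λ.0) (λ.λ.0)
  [4] λ.λ.0

Term B:
  start: (λ.λ.(λ.0) 1) (λ.0)
  [1] λ.(λ.0) (λ.0)
  [2] λ.λ.0

Answer: SAME — A ⇓ λ.λ.0, B ⇓ λ.λ.0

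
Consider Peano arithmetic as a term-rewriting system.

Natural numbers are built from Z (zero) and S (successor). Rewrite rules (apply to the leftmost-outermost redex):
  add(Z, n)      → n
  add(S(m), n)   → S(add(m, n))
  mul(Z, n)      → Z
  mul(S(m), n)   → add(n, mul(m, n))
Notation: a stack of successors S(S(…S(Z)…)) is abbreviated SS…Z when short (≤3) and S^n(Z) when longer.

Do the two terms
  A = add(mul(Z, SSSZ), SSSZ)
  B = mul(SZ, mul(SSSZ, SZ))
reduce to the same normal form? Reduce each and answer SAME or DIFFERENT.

Term A:
  start: add(mul(Z, SSSZ), SSSZ)
  [1] add(Z, SSSZ)
  [2] SSSZ

Term B:
  start: mul(SZ, mul(SSSZ, SZ))
  [1] add(mul(SSSZ, SZ), mul(Z, mul(SSSZ, SZ)))
  [2] add(add(SZ, mul(SSZ, SZ)), mul(Z, mul(SSSZ, SZ)))
  [3] add(S(add(Z, mul(SSZ, SZ))), mul(Z, mul(SSSZ, SZ)))
  [4] S(add(add(Z, mul(SSZ, SZ)), mul(Z, mul(SSSZ, SZ))))
  [5] S(add(mul(SSZ, SZ), mul(Z, mul(SSSZ, SZ))))
  [6] S(add(add(SZ, mul(SZ, SZ)), mul(Z, mul(SSSZ, SZ))))
  [7] S(add(S(add(Z, mul(SZ, SZ))), mul(Z, mul(SSSZ, SZ))))
  [8] S(S(add(add(Z, mul(SZ, SZ)), mul(Z, mul(SSSZ, SZ)))))
  [9] S(S(add(mul(SZ, SZ), mul(Z, mul(SSSZ, SZ)))))
  [10] S(S(add(add(SZ, mul(Z, SZ)), mul(Z, mul(SSSZ, SZ)))))
  [11] S(S(add(S(add(Z, mul(Z, SZ))), mul(Z, mul(SSSZ, SZ)))))
  [12] S(S(S(add(add(Z, mul(Z, SZ)), mul(Z, mul(SSSZ, SZ))))))
  [13] S(S(S(add(mul(Z, SZ), mul(Z, mul(SSSZ, SZ))))))
  [14] S(S(S(add(Z, mul(Z, mul(SSSZ, SZ))))))
  [15] S(S(S(mul(Z, mul(SSSZ, SZ)))))
  [16] SSSZ

Answer: SAME — A ⇓ SSSZ, B ⇓ SSSZ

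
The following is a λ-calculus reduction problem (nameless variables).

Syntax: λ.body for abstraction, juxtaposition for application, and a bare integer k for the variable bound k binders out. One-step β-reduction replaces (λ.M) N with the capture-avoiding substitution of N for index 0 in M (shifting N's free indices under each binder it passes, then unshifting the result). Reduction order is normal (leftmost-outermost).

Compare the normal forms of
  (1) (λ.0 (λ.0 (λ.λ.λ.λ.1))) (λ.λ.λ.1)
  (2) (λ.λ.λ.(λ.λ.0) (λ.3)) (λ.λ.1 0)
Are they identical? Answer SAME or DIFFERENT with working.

Term A:
  start: (λ.0 (λ.0 (λ.λ.λ.λ.1))) (λ.λ.λ.1)
  step 1: (λ.λ.λ.1) (λ.0 (λ.λ.λ.λ.1))
  step 2: λ.λ.1

Term B:
  start: (λ.λ.λ.(λ.λ.0) (λ.3)) (λ.λ.1 0)
  step 1: λ.λ.(λ.λ.0) (λ.λ.λ.1 0)
  step 2: λ.λ.λ.0

Answer: DIFFERENT — A ⇓ λ.λ.1, B ⇓ λ.λ.λ.0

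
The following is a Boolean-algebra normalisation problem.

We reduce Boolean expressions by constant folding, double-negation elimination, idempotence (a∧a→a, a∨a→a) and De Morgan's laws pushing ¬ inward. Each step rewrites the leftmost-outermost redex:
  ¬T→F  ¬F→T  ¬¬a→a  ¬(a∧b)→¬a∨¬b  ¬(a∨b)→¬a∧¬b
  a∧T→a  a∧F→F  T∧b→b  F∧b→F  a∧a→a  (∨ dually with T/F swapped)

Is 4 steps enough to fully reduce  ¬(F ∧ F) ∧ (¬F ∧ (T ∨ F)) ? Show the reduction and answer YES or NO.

Answer: NO — after 4 steps the term is ¬F ∧ (T ∨ F), not yet normal

Working:
  start: ¬(F ∧ F) ∧ (¬F ∧ (T ∨ F))
  step 1: (¬F ∨ ¬F) ∧ (¬F ∧ (T ∨ F))
  step 2: ¬F ∧ (¬F ∧ (T ∨ F))
  step 3: T ∧ (¬F ∧ (T ∨ F))
  step 4: ¬F ∧ (T ∨ F)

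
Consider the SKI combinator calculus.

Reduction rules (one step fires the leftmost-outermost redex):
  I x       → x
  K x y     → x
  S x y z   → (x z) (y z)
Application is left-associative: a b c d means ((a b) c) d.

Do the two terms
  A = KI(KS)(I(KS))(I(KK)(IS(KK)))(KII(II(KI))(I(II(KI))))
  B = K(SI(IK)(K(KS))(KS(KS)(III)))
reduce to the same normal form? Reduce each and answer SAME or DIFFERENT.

Answer: DIFFERENT — A ⇓ SI, B ⇓ KS

Working:
Term A:
  start: KI(KS)(I(KS))(I(KK)(IS(KK)))(KII(II(KI))(I(II(KI))))
  →1  I(I(KS))(I(KK)(IS(KK)))(KII(II(KI))(I(II(KI))))
  →2  I(KS)(I(KK)(IS(KK)))(KII(II(KI))(I(II(KI))))
  →3  KS(I(KK)(IS(KK)))(KII(II(KI))(I(II(KI))))
  →4  S(KII(II(KI))(I(II(KI))))
  →5  S(I(II(KI))(I(II(KI))))
  →6  S(II(KI)(I(II(KI))))
  →7  S(I(KI)(I(II(KI))))
  →8  S(KI(I(II(KI))))
  →9  SI

Term B:
  start: K(SI(IK)(K(KS))(KS(KS)(III)))
  →1  K(I(K(KS))(IK(K(KS)))(KS(KS)(III)))
  →2  K(K(KS)(IK(K(KS)))(KS(KS)(III)))
  →3  K(KS(KS(KS)(III)))
  →4  KS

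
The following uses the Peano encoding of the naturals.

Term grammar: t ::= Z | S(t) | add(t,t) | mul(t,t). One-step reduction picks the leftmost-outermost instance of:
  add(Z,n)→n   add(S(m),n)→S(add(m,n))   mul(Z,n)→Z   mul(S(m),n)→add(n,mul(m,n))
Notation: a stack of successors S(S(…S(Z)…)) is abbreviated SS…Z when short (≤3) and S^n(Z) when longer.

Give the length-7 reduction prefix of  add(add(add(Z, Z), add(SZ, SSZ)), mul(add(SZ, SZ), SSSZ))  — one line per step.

  start: add(add(add(Z, Z), add(SZ, SSZ)), mul(add(SZ, SZ), SSSZ))
  →1  add(add(Z, add(SZ, SSZ)), mul(add(SZ, SZ), SSSZ))
  →2  add(add(SZ, SSZ), mul(add(SZ, SZ), SSSZ))
  →3  add(S(add(Z, SSZ)), mul(add(SZ, SZ), SSSZ))
  →4  S(add(add(Z, SSZ), mul(add(SZ, SZ), SSSZ)))
  →5  S(add(SSZ, mul(add(SZ, SZ), SSSZ)))
  →6  S(S(add(SZ, mul(add(SZ, SZ), SSSZ))))
  →7  S(S(S(add(Z, mul(add(SZ, SZ), SSSZ)))))

Answer: after 7 steps: S(S(S(add(Z, mul(add(SZ, SZ), SSSZ)))))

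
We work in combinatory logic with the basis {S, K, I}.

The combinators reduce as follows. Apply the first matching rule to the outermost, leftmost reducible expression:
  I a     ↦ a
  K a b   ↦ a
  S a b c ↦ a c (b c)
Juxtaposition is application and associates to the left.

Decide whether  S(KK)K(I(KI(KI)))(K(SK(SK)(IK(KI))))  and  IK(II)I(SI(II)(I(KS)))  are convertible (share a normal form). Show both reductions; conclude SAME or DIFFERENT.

Answer: DIFFERENT — A ⇓ KI, B ⇓ S

Reduction:
Term A:
  start: S(KK)K(I(KI(KI)))(K(SK(SK)(IK(KI))))
  [1] KK(I(KI(KI)))(K(I(KI(KI))))(K(SK(SK)(IK(KI))))
  [2] K(K(I(KI(KI))))(K(SK(SK)(IK(KI))))
  [3] K(I(KI(KI)))
  [4] K(KI(KI))
  [5] KI

Term B:
  start: IK(II)I(SI(II)(I(KS)))
  [1] K(II)I(SI(II)(I(KS)))
  [2] II(SI(II)(I(KS)))
  [3] I(SI(II)(I(KS)))
  [4] SI(II)(I(KS))
  [5] I(I(KS))(II(I(KS)))
  [6] I(KS)(II(I(KS)))
  [7] KS(II(I(KS)))
  [8] S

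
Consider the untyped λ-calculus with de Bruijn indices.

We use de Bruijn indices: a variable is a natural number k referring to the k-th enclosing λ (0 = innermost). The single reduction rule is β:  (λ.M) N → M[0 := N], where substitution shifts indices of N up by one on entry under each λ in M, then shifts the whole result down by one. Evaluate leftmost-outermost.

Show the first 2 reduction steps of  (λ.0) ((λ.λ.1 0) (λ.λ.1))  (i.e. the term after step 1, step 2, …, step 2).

  start: (λ.0) ((λ.λ.1 0) (λ.λ.1))
  →1  (λ.λ.1 0) (λ.λ.1)
  →2  λ.(λ.λ.1) 0

Answer: after 2 steps: λ.(λ.λ.1) 0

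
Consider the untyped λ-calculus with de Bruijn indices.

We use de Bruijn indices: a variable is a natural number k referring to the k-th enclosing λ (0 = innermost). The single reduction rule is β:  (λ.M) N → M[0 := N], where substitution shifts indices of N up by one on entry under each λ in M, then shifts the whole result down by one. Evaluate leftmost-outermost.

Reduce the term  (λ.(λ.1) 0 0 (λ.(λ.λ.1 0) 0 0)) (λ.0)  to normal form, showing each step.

  start: (λ.(λ.1) 0 0 (λ.(λ.λ.1 0) 0 0)) (λ.0)
  [1] (λ.λ.0) (λ.0) (λ.0) (λ.(λ.λ.1 0) 0 0)
  [2] (λ.0) (λ.0) (λ.(λ.λ.1 0) 0 0)
  [3] (λ.0) (λ.(λ.λ.1 0) 0 0)
  [4] λ.(λ.λ.1 0) 0 0
  [5] λ.(λ.1 0) 0
  [6] λ.0 0

Answer: normal form = λ.0 0  (in 6 steps)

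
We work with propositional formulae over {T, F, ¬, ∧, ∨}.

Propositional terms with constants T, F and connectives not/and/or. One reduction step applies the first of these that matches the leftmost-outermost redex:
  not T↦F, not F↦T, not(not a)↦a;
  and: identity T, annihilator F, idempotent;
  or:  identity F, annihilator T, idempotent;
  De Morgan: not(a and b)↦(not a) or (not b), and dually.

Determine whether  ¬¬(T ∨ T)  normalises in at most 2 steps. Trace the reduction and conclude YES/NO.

  start: ¬¬(T ∨ T)
  →1  T ∨ T
  →2  T

Answer: YES — reaches normal form T in 2 ≤ 2 steps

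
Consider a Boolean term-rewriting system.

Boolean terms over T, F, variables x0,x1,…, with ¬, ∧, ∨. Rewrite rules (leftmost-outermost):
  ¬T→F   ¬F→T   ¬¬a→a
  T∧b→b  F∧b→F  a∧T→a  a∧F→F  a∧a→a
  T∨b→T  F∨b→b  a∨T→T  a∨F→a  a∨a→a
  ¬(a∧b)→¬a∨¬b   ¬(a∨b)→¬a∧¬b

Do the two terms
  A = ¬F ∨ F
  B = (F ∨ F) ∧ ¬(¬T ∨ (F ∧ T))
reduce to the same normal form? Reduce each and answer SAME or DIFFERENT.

Answer: DIFFERENT — A ⇓ T, B ⇓ F

Working:
Term A:
  start: ¬F ∨ F
  step 1: ¬F
  step 2: T

Term B:
  start: (F ∨ F) ∧ ¬(¬T ∨ (F ∧ T))
  step 1: F ∧ ¬(¬T ∨ (F ∧ T))
  step 2: F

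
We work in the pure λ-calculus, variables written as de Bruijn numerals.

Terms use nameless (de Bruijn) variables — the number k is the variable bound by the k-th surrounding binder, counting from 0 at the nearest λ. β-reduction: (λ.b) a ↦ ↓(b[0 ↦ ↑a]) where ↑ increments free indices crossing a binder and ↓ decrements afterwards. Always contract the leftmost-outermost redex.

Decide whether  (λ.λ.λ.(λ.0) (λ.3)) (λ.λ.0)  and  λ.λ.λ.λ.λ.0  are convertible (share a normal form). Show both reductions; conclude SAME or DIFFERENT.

Answer: SAME — A ⇓ λ.λ.λ.λ.λ.0, B ⇓ λ.λ.λ.λ.λ.0

Derivation:
Term A:
  start: (λ.λ.λ.(λ.0) (λ.3)) (λ.λ.0)
  [1] λ.λ.(λ.0) (λ.λ.λ.0)
  [2] λ.λ.λ.λ.λ.0

Term B:
  start: λ.λ.λ.λ.λ.0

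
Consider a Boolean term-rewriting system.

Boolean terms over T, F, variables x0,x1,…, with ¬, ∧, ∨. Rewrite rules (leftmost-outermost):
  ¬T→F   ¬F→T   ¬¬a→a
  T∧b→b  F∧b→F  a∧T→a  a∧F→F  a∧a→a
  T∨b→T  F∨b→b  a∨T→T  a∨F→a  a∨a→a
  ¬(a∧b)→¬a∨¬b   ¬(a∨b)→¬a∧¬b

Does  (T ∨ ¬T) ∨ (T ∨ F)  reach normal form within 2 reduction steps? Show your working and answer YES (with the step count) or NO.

Answer: YES — reaches normal form T in 2 ≤ 2 steps

Reduction:
  start: (T ∨ ¬T) ∨ (T ∨ F)
  step 1: T ∨ (T ∨ F)
  step 2: T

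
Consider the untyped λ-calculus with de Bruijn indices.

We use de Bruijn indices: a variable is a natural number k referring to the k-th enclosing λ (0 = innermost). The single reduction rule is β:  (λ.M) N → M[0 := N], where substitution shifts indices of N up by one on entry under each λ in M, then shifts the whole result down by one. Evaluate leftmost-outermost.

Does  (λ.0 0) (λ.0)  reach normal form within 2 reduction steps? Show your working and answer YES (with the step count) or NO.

  start: (λ.0 0) (λ.0)
  [1] (λ.0) (λ.0)
  [2] λ.0

Answer: YES — reaches normal form λ.0 in 2 ≤ 2 steps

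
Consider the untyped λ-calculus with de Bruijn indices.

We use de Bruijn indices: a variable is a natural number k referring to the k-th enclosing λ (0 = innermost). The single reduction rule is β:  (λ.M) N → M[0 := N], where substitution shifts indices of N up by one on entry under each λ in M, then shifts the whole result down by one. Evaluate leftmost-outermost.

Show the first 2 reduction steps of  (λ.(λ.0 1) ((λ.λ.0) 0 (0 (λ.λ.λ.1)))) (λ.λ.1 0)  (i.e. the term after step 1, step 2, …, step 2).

Answer: after 2 steps: (λ.λ.0) (λ.λ.1 0) ((λ.λ.1 0) (λ.λ.λ.1)) (λ.λ.1 0)

Reduction:
  start: (λ.(λ.0 1) ((λ.λ.0) 0 (0 (λ.λ.λ.1)))) (λ.λ.1 0)
  →1  (λ.0 (λ.λ.1 0)) ((λ.λ.0) (λ.λ.1 0) ((λ.λ.1 0) (λ.λ.λ.1)))
  →2  (λ.λ.0) (λ.λ.1 0) ((λ.λ.1 0) (λ.λ.λ.1)) (λ.λ.1 0)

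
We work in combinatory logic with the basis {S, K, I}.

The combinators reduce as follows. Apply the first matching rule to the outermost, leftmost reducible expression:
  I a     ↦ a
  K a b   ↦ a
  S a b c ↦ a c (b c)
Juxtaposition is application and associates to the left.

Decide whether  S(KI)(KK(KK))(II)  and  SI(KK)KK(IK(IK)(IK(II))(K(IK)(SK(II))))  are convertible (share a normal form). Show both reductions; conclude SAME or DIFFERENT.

Answer: DIFFERENT — A ⇓ KI, B ⇓ K(KK)

Working:
Term A:
  start: S(KI)(KK(KK))(II)
  [1] KI(II)(KK(KK)(II))
  [2] I(KK(KK)(II))
  [3] KK(KK)(II)
  [4] K(II)
  [5] KI

Term B:
  start: SI(KK)KK(IK(IK)(IK(II))(K(IK)(SK(II))))
  [1] IK(KKK)K(IK(IK)(IK(II))(K(IK)(SK(II))))
  [2] K(KKK)K(IK(IK)(IK(II))(K(IK)(SK(II))))
  [3] KKK(IK(IK)(IK(II))(K(IK)(SK(II))))
  [4] K(IK(IK)(IK(II))(K(IK)(SK(II))))
  [5] K(K(IK)(IK(II))(K(IK)(SK(II))))
  [6] K(IK(K(IK)(SK(II))))
  [7] K(K(K(IK)(SK(II))))
  [8] K(K(IK))
  [9] K(KK)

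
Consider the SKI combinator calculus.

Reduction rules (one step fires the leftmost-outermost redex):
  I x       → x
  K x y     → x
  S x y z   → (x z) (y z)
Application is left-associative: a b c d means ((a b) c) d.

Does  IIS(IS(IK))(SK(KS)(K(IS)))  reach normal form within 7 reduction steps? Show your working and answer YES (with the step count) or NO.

Answer: YES — reaches normal form S(SK)(KS) in 7 ≤ 7 steps

Working:
  start: IIS(IS(IK))(SK(KS)(K(IS)))
  step 1: IS(IS(IK))(SK(KS)(K(IS)))
  step 2: S(IS(IK))(SK(KS)(K(IS)))
  step 3: S(S(IK))(SK(KS)(K(IS)))
  step 4: S(SK)(SK(KS)(K(IS)))
  step 5: S(SK)(K(K(IS))(KS(K(IS))))
  step 6: S(SK)(K(IS))
  step 7: S(SK)(KS)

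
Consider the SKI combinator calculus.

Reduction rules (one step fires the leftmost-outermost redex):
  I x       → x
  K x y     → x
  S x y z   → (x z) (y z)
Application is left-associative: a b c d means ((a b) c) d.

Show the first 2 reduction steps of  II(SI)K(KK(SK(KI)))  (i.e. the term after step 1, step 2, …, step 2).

Answer: after 2 steps: SIK(KK(SK(KI)))

Reduction:
  start: II(SI)K(KK(SK(KI)))
  [1] I(SI)K(KK(SK(KI)))
  [2] SIK(KK(SK(KI)))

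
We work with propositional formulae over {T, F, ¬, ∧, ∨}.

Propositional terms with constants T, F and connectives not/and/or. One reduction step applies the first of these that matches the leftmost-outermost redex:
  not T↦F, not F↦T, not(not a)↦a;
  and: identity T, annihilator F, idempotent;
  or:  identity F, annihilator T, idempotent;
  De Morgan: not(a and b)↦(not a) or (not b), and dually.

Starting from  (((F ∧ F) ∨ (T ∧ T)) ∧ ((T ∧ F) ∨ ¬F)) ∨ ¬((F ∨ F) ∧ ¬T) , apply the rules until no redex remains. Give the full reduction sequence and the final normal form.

Answer: normal form = T  (in 8 steps)

Derivation:
  start: (((F ∧ F) ∨ (T ∧ T)) ∧ ((T ∧ F) ∨ ¬F)) ∨ ¬((F ∨ F) ∧ ¬T)
  step 1: ((F ∨ (T ∧ T)) ∧ ((T ∧ F) ∨ ¬F)) ∨ ¬((F ∨ F) ∧ ¬T)
  step 2: ((T ∧ T) ∧ ((T ∧ F) ∨ ¬F)) ∨ ¬((F ∨ F) ∧ ¬T)
  step 3: (T ∧ ((T ∧ F) ∨ ¬F)) ∨ ¬((F ∨ F) ∧ ¬T)
  step 4: ((T ∧ F) ∨ ¬F) ∨ ¬((F ∨ F) ∧ ¬T)
  step 5: (F ∨ ¬F) ∨ ¬((F ∨ F) ∧ ¬T)
  step 6: ¬F ∨ ¬((F ∨ F) ∧ ¬T)
  step 7: T ∨ ¬((F ∨ F) ∧ ¬T)
  step 8: T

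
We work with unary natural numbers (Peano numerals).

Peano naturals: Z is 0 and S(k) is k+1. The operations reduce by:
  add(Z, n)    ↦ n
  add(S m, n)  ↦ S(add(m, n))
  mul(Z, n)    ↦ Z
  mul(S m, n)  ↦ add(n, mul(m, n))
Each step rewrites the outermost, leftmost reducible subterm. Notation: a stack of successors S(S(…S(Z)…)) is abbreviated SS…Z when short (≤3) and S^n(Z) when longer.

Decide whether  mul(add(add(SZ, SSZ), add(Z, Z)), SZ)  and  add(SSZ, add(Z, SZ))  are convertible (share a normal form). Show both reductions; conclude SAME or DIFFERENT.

Term A:
  start: mul(add(add(SZ, SSZ), add(Z, Z)), SZ)
  →1  mul(add(S(add(Z, SSZ)), add(Z, Z)), SZ)
  →2  mul(S(add(add(Z, SSZ), add(Z, Z))), SZ)
  →3  add(SZ, mul(add(add(Z, SSZ), add(Z, Z)), SZ))
  →4  S(add(Z, mul(add(add(Z, SSZ), add(Z, Z)), SZ)))
  →5  S(mul(add(add(Z, SSZ), add(Z, Z)), SZ))
  →6  S(mul(add(SSZ, add(Z, Z)), SZ))
  →7  S(mul(S(add(SZ, add(Z, Z))), SZ))
  →8  S(add(SZ, mul(add(SZ, add(Z, Z)), SZ)))
  →9  S(S(add(Z, mul(add(SZ, add(Z, Z)), SZ))))
  →10  S(S(mul(add(SZ, add(Z, Z)), SZ)))
  →11  S(S(mul(S(add(Z, add(Z, Z))), SZ)))
  →12  S(S(add(SZ, mul(add(Z, add(Z, Z)), SZ))))
  →13  S(S(S(add(Z, mul(add(Z, add(Z, Z)), SZ)))))
  →14  S(S(S(mul(add(Z, add(Z, Z)), SZ))))
  →15  S(S(S(mul(add(Z, Z), SZ))))
  →16  S(S(S(mul(Z, SZ))))
  →17  SSSZ

Term B:
  start: add(SSZ, add(Z, SZ))
  →1  S(add(SZ, add(Z, SZ)))
  →2  S(S(add(Z, add(Z, SZ))))
  →3  S(S(add(Z, SZ)))
  →4  SSSZ

Answer: SAME — A ⇓ SSSZ, B ⇓ SSSZ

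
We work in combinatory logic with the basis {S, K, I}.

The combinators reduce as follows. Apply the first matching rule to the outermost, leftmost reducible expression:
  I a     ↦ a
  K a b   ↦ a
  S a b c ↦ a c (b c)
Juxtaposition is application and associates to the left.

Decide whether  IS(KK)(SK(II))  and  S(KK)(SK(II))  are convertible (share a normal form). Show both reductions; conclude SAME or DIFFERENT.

Term A:
  start: IS(KK)(SK(II))
  [1] S(KK)(SK(II))
  [2] S(KK)(SKI)

Term B:
  start: S(KK)(SK(II))
  [1] S(KK)(SKI)

Answer: SAME — A ⇓ S(KK)(SKI), B ⇓ S(KK)(SKI)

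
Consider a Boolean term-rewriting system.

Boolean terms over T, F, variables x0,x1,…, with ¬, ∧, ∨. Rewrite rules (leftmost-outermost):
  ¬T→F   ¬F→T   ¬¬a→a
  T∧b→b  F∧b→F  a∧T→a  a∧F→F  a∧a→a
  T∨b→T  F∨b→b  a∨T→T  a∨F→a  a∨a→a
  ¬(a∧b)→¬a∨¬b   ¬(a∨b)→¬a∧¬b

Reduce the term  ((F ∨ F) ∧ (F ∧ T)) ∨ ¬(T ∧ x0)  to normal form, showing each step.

Answer: normal form = ¬x0  (in 6 steps)

Working:
  start: ((F ∨ F) ∧ (F ∧ T)) ∨ ¬(T ∧ x0)
  →1  (F ∧ (F ∧ T)) ∨ ¬(T ∧ x0)
  →2  F ∨ ¬(T ∧ x0)
  →3  ¬(T ∧ x0)
  →4  ¬T ∨ ¬x0
  →5  F ∨ ¬x0
  →6  ¬x0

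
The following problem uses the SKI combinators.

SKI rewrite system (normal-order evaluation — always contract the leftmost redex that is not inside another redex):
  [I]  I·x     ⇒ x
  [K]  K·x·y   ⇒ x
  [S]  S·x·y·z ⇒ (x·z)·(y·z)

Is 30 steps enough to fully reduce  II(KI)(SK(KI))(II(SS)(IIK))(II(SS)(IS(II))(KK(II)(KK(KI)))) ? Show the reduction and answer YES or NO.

  start: II(KI)(SK(KI))(II(SS)(IIK))(II(SS)(IS(II))(KK(II)(KK(KI))))
  step 1: I(KI)(SK(KI))(II(SS)(IIK))(II(SS)(IS(II))(KK(II)(KK(KI))))
  step 2: KI(SK(KI))(II(SS)(IIK))(II(SS)(IS(II))(KK(II)(KK(KI))))
  step 3: I(II(SS)(IIK))(II(SS)(IS(II))(KK(II)(KK(KI))))
  step 4: II(SS)(IIK)(II(SS)(IS(II))(KK(II)(KK(KI))))
  step 5: I(SS)(IIK)(II(SS)(IS(II))(KK(II)(KK(KI))))
  step 6: SS(IIK)(II(SS)(IS(II))(KK(II)(KK(KI))))
  step 7: S(II(SS)(IS(II))(KK(II)(KK(KI))))(IIK(II(SS)(IS(II))(KK(II)(KK(KI)))))
  step 8: S(I(SS)(IS(II))(KK(II)(KK(KI))))(IIK(II(SS)(IS(II))(KK(II)(KK(KI)))))
  step 9: S(SS(IS(II))(KK(II)(KK(KI))))(IIK(II(SS)(IS(II))(KK(II)(KK(KI)))))
  step 10: S(S(KK(II)(KK(KI)))(IS(II)(KK(II)(KK(KI)))))(IIK(II(SS)(IS(II))(KK(II)(KK(KI)))))
  step 11: S(S(K(KK(KI)))(IS(II)(KK(II)(KK(KI)))))(IIK(II(SS)(IS(II))(KK(II)(KK(KI)))))
  step 12: S(S(KK)(IS(II)(KK(II)(KK(KI)))))(IIK(II(SS)(IS(II))(KK(II)(KK(KI)))))
  step 13: S(S(KK)(S(II)(KK(II)(KK(KI)))))(IIK(II(SS)(IS(II))(KK(II)(KK(KI)))))
  step 14: S(S(KK)(SI(KK(II)(KK(KI)))))(IIK(II(SS)(IS(II))(KK(II)(KK(KI)))))
  step 15: S(S(KK)(SI(K(KK(KI)))))(IIK(II(SS)(IS(II))(KK(II)(KK(KI)))))
  step 16: S(S(KK)(SI(KK)))(IIK(II(SS)(IS(II))(KK(II)(KK(KI)))))
  step 17: S(S(KK)(SI(KK)))(IK(II(SS)(IS(II))(KK(II)(KK(KI)))))
  step 18: S(S(KK)(SI(KK)))(K(II(SS)(IS(II))(KK(II)(KK(KI)))))
  step 19: S(S(KK)(SI(KK)))(K(I(SS)(IS(II))(KK(II)(KK(KI)))))
  step 20: S(S(KK)(SI(KK)))(K(SS(IS(II))(KK(II)(KK(KI)))))
  step 21: S(S(KK)(SI(KK)))(K(S(KK(II)(KK(KI)))(IS(II)(KK(II)(KK(KI))))))
  step 22: S(S(KK)(SI(KK)))(K(S(K(KK(KI)))(IS(II)(KK(II)(KK(KI))))))
  step 23: S(S(KK)(SI(KK)))(K(S(KK)(IS(II)(KK(II)(KK(KI))))))
  step 24: S(S(KK)(SI(KK)))(K(S(KK)(S(II)(KK(II)(KK(KI))))))
  step 25: S(S(KK)(SI(KK)))(K(S(KK)(SI(KK(II)(KK(KI))))))
  step 26: S(S(KK)(SI(KK)))(K(S(KK)(SI(K(KK(KI))))))
  step 27: S(S(KK)(SI(KK)))(K(S(KK)(SI(KK))))

Answer: YES — reaches normal form S(S(KK)(SI(KK)))(K(S(KK)(SI(KK)))) in 27 ≤ 30 steps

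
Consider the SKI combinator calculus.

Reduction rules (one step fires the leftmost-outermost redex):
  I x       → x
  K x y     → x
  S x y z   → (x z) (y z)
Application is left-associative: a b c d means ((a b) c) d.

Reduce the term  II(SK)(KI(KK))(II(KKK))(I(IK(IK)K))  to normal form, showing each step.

Answer: normal form = KK  (in 11 steps)

Derivation:
  start: II(SK)(KI(KK))(II(KKK))(I(IK(IK)K))
  →1  I(SK)(KI(KK))(II(KKK))(I(IK(IK)K))
  →2  SK(KI(KK))(II(KKK))(I(IK(IK)K))
  →3  K(II(KKK))(KI(KK)(II(KKK)))(I(IK(IK)K))
  →4  II(KKK)(I(IK(IK)K))
  →5  I(KKK)(I(IK(IK)K))
  →6  KKK(I(IK(IK)K))
  →7  K(I(IK(IK)K))
  →8  K(IK(IK)K)
  →9  K(K(IK)K)
  →10  K(IK)
  →11  KK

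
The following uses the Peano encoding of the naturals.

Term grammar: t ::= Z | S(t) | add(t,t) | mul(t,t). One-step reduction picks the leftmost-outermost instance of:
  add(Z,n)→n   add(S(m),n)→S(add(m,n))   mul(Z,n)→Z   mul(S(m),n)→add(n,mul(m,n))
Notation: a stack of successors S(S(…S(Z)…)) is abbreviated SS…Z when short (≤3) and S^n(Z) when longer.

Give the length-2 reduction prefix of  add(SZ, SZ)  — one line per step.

  start: add(SZ, SZ)
  [1] S(add(Z, SZ))
  [2] SSZ

Answer: after 2 steps: SSZ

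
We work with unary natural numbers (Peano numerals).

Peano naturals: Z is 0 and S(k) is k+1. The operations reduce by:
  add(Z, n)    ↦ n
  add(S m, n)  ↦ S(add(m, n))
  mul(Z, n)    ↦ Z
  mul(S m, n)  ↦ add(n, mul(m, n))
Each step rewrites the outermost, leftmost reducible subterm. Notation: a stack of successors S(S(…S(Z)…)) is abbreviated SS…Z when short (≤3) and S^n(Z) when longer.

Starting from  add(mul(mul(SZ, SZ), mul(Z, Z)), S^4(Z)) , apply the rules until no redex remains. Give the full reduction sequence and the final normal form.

Answer: normal form = S^4(Z)  (in 9 steps)

Derivation:
  start: add(mul(mul(SZ, SZ), mul(Z, Z)), S^4(Z))
  step 1: add(mul(add(SZ, mul(Z, SZ)), mul(Z, Z)), S^4(Z))
  step 2: add(mul(S(add(Z, mul(Z, SZ))), mul(Z, Z)), S^4(Z))
  step 3: add(add(mul(Z, Z), mul(add(Z, mul(Z, SZ)), mul(Z, Z))), S^4(Z))
  step 4: add(add(Z, mul(add(Z, mul(Z, SZ)), mul(Z, Z))), S^4(Z))
  step 5: add(mul(add(Z, mul(Z, SZ)), mul(Z, Z)), S^4(Z))
  step 6: add(mul(mul(Z, SZ), mul(Z, Z)), S^4(Z))
  step 7: add(mul(Z, mul(Z, Z)), S^4(Z))
  step 8: add(Z, S^4(Z))
  step 9: S^4(Z)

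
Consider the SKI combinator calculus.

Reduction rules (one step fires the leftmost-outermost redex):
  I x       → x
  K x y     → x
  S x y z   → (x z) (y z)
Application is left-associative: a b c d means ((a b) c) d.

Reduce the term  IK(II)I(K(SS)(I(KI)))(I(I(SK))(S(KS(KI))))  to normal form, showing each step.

  start: IK(II)I(K(SS)(I(KI)))(I(I(SK))(S(KS(KI))))
  [1] K(II)I(K(SS)(I(KI)))(I(I(SK))(S(KS(KI))))
  [2] II(K(SS)(I(KI)))(I(I(SK))(S(KS(KI))))
  [3] I(K(SS)(I(KI)))(I(I(SK))(S(KS(KI))))
  [4] K(SS)(I(KI))(I(I(SK))(S(KS(KI))))
  [5] SS(I(I(SK))(S(KS(KI))))
  [6] SS(I(SK)(S(KS(KI))))
  [7] SS(SK(S(KS(KI))))
  [8] SS(SK(SS))

Answer: normal form = SS(SK(SS))  (in 8 steps)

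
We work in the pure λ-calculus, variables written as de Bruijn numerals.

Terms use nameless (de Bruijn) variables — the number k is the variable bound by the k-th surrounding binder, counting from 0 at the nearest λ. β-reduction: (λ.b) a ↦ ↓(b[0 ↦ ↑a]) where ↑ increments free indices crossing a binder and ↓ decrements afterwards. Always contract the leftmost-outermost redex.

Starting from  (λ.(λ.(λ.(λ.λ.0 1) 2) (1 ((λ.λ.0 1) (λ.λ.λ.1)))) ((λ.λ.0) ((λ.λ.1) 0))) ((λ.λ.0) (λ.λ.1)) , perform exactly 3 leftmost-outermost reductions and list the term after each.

Answer: after 3 steps: (λ.λ.0 1) ((λ.λ.0) (λ.λ.1))

Working:
  start: (λ.(λ.(λ.(λ.λ.0 1) 2) (1 ((λ.λ.0 1) (λ.λ.λ.1)))) ((λ.λ.0) ((λ.λ.1) 0))) ((λ.λ.0) (λ.λ.1))
  [1] (λ.(λ.(λ.λ.0 1) ((λ.λ.0) (λ.λ.1))) ((λ.λ.0) (λ.λ.1) ((λ.λ.0 1) (λ.λ.λ.1)))) ((λ.λ.0) ((λ.λ.1) ((λ.λ.0) (λ.λ.1))))
  [2] (λ.(λ.λ.0 1) ((λ.λ.0) (λ.λ.1))) ((λ.λ.0) (λ.λ.1) ((λ.λ.0 1) (λ.λ.λ.1)))
  [3] (λ.λ.0 1) ((λ.λ.0) (λ.λ.1))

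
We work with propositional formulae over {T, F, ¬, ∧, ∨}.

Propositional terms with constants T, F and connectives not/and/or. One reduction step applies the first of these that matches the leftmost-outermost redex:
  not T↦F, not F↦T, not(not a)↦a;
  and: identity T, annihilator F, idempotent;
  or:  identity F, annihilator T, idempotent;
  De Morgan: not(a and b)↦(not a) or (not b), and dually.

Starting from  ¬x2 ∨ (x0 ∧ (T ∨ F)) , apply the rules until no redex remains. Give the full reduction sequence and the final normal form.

Answer: normal form = ¬x2 ∨ x0  (in 2 steps)

Reduction:
  start: ¬x2 ∨ (x0 ∧ (T ∨ F))
  step 1: ¬x2 ∨ (x0 ∧ T)
  step 2: ¬x2 ∨ x0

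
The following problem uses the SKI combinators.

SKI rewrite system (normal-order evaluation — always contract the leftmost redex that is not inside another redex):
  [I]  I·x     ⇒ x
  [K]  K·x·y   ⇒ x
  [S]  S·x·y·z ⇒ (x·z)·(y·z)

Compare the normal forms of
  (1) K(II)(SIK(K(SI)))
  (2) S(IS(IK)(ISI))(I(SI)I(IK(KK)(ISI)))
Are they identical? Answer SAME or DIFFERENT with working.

Answer: DIFFERENT — A ⇓ I, B ⇓ S(SK(SI))K

Reduction:
Term A:
  start: K(II)(SIK(K(SI)))
  step 1: II
  step 2: I

Term B:
  start: S(IS(IK)(ISI))(I(SI)I(IK(KK)(ISI)))
  step 1: S(S(IK)(ISI))(I(SI)I(IK(KK)(ISI)))
  step 2: S(SK(ISI))(I(SI)I(IK(KK)(ISI)))
  step 3: S(SK(SI))(I(SI)I(IK(KK)(ISI)))
  step 4: S(SK(SI))(SII(IK(KK)(ISI)))
  step 5: S(SK(SI))(I(IK(KK)(ISI))(I(IK(KK)(ISI))))
  step 6: S(SK(SI))(IK(KK)(ISI)(I(IK(KK)(ISI))))
  step 7: S(SK(SI))(K(KK)(ISI)(I(IK(KK)(ISI))))
  step 8: S(SK(SI))(KK(I(IK(KK)(ISI))))
  step 9: S(SK(SI))K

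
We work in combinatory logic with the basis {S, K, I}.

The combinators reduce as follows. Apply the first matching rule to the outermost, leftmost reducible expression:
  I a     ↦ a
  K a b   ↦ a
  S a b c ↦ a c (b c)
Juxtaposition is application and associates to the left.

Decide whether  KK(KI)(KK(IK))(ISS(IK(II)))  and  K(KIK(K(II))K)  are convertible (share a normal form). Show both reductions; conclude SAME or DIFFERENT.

Answer: DIFFERENT — A ⇓ K, B ⇓ KI

Derivation:
Term A:
  start: KK(KI)(KK(IK))(ISS(IK(II)))
  [1] K(KK(IK))(ISS(IK(II)))
  [2] KK(IK)
  [3] K

Term B:
  start: K(KIK(K(II))K)
  [1] K(I(K(II))K)
  [2] K(K(II)K)
  [3] K(II)
  [4] KI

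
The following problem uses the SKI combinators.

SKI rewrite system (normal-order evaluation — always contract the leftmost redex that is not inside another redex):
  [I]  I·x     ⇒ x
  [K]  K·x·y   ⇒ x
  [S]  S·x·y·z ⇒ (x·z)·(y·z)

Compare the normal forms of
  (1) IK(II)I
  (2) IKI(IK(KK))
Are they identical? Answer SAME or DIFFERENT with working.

Answer: SAME — A ⇓ I, B ⇓ I

Working:
Term A:
  start: IK(II)I
  →1  K(II)I
  →2  II
  →3  I

Term B:
  start: IKI(IK(KK))
  →1  KI(IK(KK))
  →2  I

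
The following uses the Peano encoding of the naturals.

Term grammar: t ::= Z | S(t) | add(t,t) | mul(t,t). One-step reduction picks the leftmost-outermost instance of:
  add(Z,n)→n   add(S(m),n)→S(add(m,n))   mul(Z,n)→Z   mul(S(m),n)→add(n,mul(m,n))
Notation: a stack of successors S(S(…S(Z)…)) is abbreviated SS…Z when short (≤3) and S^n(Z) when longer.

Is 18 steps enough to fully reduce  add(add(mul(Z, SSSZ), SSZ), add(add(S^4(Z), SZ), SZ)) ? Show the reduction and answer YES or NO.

  start: add(add(mul(Z, SSSZ), SSZ), add(add(S^4(Z), SZ), SZ))
  step 1: add(add(Z, SSZ), add(add(S^4(Z), SZ), SZ))
  step 2: add(SSZ, add(add(S^4(Z), SZ), SZ))
  step 3: S(add(SZ, add(add(S^4(Z), SZ), SZ)))
  step 4: S(S(add(Z, add(add(S^4(Z), SZ), SZ))))
  step 5: S(S(add(add(S^4(Z), SZ), SZ)))
  step 6: S(S(add(S(add(SSSZ, SZ)), SZ)))
  step 7: S(S(S(add(add(SSSZ, SZ), SZ))))
  step 8: S(S(S(add(S(add(SSZ, SZ)), SZ))))
  step 9: S(S(S(S(add(add(SSZ, SZ), SZ)))))
  step 10: S(S(S(S(add(S(add(SZ, SZ)), SZ)))))
  step 11: S(S(S(S(S(add(add(SZ, SZ), SZ))))))
  step 12: S(S(S(S(S(add(S(add(Z, SZ)), SZ))))))
  step 13: S(S(S(S(S(S(add(add(Z, SZ), SZ)))))))
  step 14: S(S(S(S(S(S(add(SZ, SZ)))))))
  step 15: S(S(S(S(S(S(S(add(Z, SZ))))))))
  step 16: S^8(Z)

Answer: YES — reaches normal form S^8(Z) in 16 ≤ 18 steps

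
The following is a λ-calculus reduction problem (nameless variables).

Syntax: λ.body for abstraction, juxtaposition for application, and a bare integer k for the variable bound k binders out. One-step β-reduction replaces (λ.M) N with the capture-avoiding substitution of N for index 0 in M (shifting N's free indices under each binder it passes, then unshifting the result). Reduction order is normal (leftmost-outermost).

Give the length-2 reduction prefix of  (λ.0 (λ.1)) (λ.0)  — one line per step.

  start: (λ.0 (λ.1)) (λ.0)
  →1  (λ.0) (λ.λ.0)
  →2  λ.λ.0

Answer: after 2 steps: λ.λ.0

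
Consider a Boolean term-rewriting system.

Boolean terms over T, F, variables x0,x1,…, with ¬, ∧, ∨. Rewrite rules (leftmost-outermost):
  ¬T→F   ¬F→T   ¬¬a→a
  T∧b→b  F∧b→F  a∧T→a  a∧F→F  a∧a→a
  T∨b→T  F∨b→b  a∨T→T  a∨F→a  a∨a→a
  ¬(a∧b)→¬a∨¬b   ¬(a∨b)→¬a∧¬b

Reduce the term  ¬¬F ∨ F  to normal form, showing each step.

Answer: normal form = F  (in 2 steps)

Working:
  start: ¬¬F ∨ F
  →1  ¬¬F
  →2  F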